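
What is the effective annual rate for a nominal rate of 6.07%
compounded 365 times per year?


Formula: EAR = (1 + r/m)^m - 1
Period rate: r/m = 0.0607 / 365 = 0.000166
Compounding: (1 + 0.000166)^365 = 1.062575
EAR = 1.062575 - 1 = 0.062575

0.062575


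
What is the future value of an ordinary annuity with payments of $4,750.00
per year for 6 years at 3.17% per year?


Formula: FV = PMT * ((1+r)^n - 1) / r
Growth factor: (1 + 0.0317)^6 = 1.205926
Numerator: 1.205926 - 1 = 0.205926
FV = $4,750.00 * 0.205926 / 0.0317 = $30,856.39

$30,856.39


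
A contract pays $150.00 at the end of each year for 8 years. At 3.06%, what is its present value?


Formula: PV = PMT * (1 - (1+r)^(-n)) / r
Discount factor: (1 + 0.0306)^(-8) = 0.78574
Bracket: 1 - 0.78574 = 0.21426
PV = $150.00 * 0.21426 / 0.0306 = $1,050.29

$1,050.29


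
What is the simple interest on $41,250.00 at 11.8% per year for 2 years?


Formula: I = P * r * t
Substituting: I = $41,250.00 * 0.118 * 2
Step: I = $41,250.00 * 0.236
I = $9,735.00

$9,735.00


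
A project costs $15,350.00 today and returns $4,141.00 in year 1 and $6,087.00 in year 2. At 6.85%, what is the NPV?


Formula: NPV = C0 + C1/(1+r) + C2/(1+r)^2
Discount C1: $4,141.00 / (1 + 0.0685) = $3,875.53
Discount C2: $6,087.00 / (1 + 0.0685)^2 = $5,331.56
NPV = -$15,350.00 + $3,875.53 + $5,331.56 = -$6,142.91

-$6,142.91


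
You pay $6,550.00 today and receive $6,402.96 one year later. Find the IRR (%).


Formula: IRR = C1/C0 - 1
Substituting: IRR = $6,402.96 / $6,550.00 - 1
Ratio: 0.977551 - 1 = -0.022449
IRR = -2.2449%

-2.2449%


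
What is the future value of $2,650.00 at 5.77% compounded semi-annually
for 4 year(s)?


Formula: FV = P * (1 + r/m)^(m*t)
Period rate: r/m = 0.0577 / 2 = 0.02885
Total periods: m*t = 2 * 4 = 8
Growth factor: (1 + 0.02885)^8 = 1.255499
FV = $2,650.00 * 1.255499 = $3,327.07

$3,327.07


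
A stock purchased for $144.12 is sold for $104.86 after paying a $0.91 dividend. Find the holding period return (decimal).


Formula: HPR = (P1 - P0 + D) / P0
Gain: $104.86 - $144.12 + $0.91 = -$38.35
HPR = -$38.35 / $144.12 = -0.2661

-0.2661


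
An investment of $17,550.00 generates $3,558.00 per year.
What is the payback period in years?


Formula: Payback = investment / annual cash flow
Substituting: Payback = $17,550.00 / $3,558.00
Payback = 4.9325 years

4.9325 years


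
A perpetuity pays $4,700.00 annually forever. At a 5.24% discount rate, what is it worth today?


Formula: PV = C / r
Substituting: PV = $4,700.00 / 0.0524
PV = $89,694.66

$89,694.66


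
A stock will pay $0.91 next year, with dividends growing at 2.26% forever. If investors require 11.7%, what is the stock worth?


Formula: P = D1 / (r - g)
Spread: r - g = 0.117 - 0.0226 = 0.0944
Substituting: P = $0.91 / 0.0944
P = $9.64

$9.64


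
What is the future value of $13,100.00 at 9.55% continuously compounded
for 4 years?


Formula: FV = P * e^(r*t)
Exponent: r*t = 0.0955 * 4 = 0.382
e^(0.382) = 1.465212
FV = $13,100.00 * 1.465212 = $19,194.28

$19,194.28


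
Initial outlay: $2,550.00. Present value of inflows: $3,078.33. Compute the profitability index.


Formula: PI = PV(cash flows) / initial investment
Substituting: PI = $3,078.33 / $2,550.00
PI = 1.2072

1.2072


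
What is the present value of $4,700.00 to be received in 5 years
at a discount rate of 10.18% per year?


Formula: PV = FV / (1 + r)^n
Substituting: PV = $4,700.00 / (1 + 0.1018)^5
Discount factor: (1.1018)^5 = 1.62373
PV = $4,700.00 / 1.62373 = $2,894.57

$2,894.57


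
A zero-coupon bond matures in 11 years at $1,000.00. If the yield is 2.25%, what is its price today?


Formula: Price = FV / (1 + r)^n
Substituting: Price = $1,000.00 / (1 + 0.0225)^11
Discount factor: (1.0225)^11 = 1.277311
Price = $1,000.00 / 1.277311 = $782.89

$782.89


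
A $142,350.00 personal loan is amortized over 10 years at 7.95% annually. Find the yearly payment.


Formula: PMT = PV * r / (1 - (1+r)^(-n))
Denominator: 1 - (1 + 0.0795)^(-10) = 0.534657
Numerator: $142,350.00 * 0.0795 = 11316.825
PMT = 11316.825 / 0.534657 = $21,166.53

$21,166.53


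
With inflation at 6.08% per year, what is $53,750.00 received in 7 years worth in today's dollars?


Formula: Real value = nominal / (1 + inflation)^years
Price level: (1 + 0.0608)^7 = 1.511592
Real value = $53,750.00 / 1.511592 = $35,558.54

$35,558.54


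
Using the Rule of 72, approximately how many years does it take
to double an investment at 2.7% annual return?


Formula: Years ≈ 72 / r
Substituting: Years ≈ 72 / 2.7
Years ≈ 26.7

26.7 years


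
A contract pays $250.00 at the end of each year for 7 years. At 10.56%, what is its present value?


Formula: PV = PMT * (1 - (1+r)^(-n)) / r
Discount factor: (1 + 0.1056)^(-7) = 0.495238
Bracket: 1 - 0.495238 = 0.504762
PV = $250.00 * 0.504762 / 0.1056 = $1,194.99

$1,194.99


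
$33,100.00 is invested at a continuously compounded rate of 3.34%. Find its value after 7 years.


Formula: FV = P * e^(r*t)
Exponent: r*t = 0.0334 * 7 = 0.2338
e^(0.2338) = 1.263392
FV = $33,100.00 * 1.263392 = $41,818.27

$41,818.27


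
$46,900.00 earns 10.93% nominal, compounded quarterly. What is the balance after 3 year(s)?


Formula: FV = P * (1 + r/m)^(m*t)
Period rate: r/m = 0.1093 / 4 = 0.027325
Total periods: m*t = 4 * 3 = 12
Growth factor: (1 + 0.027325)^12 = 1.381956
FV = $46,900.00 * 1.381956 = $64,813.75

$64,813.75


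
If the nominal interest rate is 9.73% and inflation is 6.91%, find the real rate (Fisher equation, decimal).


Formula: (1 + r_real) = (1 + r_nom) / (1 + inflation)
Substituting: (1 + r_real) = 1.0973 / 1.0691
(1 + r_real) = 1.026377
r_real = 1.026377 - 1 = 0.026377

0.026377


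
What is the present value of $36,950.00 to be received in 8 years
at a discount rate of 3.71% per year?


Formula: PV = FV / (1 + r)^n
Substituting: PV = $36,950.00 / (1 + 0.0371)^8
Discount factor: (1.0371)^8 = 1.338336
PV = $36,950.00 / 1.338336 = $27,608.92

$27,608.92


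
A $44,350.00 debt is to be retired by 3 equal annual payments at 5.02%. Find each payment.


Formula: PMT = PV * r / (1 - (1+r)^(-n))
Denominator: 1 - (1 + 0.0502)^(-3) = 0.136656
Numerator: $44,350.00 * 0.0502 = 2226.37
PMT = 2226.37 / 0.136656 = $16,291.80

$16,291.80


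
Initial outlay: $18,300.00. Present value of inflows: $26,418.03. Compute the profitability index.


Formula: PI = PV(cash flows) / initial investment
Substituting: PI = $26,418.03 / $18,300.00
PI = 1.4436

1.4436


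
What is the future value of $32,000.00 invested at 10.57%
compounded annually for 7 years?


Formula: FV = P * (1 + r)^n
Substituting: FV = $32,000.00 * (1 + 0.1057)^7
Growth factor: (1.1057)^7 = 2.020511
FV = $32,000.00 * 2.020511 = $64,656.34

$64,656.34


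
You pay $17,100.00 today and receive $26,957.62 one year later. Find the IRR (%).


Formula: IRR = C1/C0 - 1
Substituting: IRR = $26,957.62 / $17,100.00 - 1
Ratio: 1.576469 - 1 = 0.576469
IRR = 57.6469%

57.6469%


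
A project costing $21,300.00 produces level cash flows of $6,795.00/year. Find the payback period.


Formula: Payback = investment / annual cash flow
Substituting: Payback = $21,300.00 / $6,795.00
Payback = 3.1347 years

3.1347 years


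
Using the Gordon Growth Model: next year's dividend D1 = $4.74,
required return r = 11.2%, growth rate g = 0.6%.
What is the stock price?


Formula: P = D1 / (r - g)
Spread: r - g = 0.112 - 0.006 = 0.106
Substituting: P = $4.74 / 0.106
P = $44.72

$44.72


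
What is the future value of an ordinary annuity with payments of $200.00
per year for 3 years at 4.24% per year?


Formula: FV = PMT * ((1+r)^n - 1) / r
Growth factor: (1 + 0.0424)^3 = 1.13267
Numerator: 1.13267 - 1 = 0.13267
FV = $200.00 * 0.13267 / 0.0424 = $625.80

$625.80


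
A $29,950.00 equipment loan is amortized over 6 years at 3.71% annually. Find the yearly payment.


Formula: PMT = PV * r / (1 - (1+r)^(-n))
Denominator: 1 - (1 + 0.0371)^(-6) = 0.196333
Numerator: $29,950.00 * 0.0371 = 1111.145
PMT = 1111.145 / 0.196333 = $5,659.49

$5,659.49


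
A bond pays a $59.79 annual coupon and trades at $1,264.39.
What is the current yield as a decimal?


Formula: Current yield = annual coupon / price
Substituting: CY = $59.79 / $1,264.39
CY = 0.047288

0.047288


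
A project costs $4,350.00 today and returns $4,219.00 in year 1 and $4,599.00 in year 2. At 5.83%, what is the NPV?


Formula: NPV = C0 + C1/(1+r) + C2/(1+r)^2
Discount C1: $4,219.00 / (1 + 0.0583) = $3,986.58
Discount C2: $4,599.00 / (1 + 0.0583)^2 = $4,106.25
NPV = -$4,350.00 + $3,986.58 + $4,106.25 = $3,742.84

$3,742.84


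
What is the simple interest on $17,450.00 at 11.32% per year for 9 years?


Formula: I = P * r * t
Substituting: I = $17,450.00 * 0.1132 * 9
Step: I = $17,450.00 * 1.0188
I = $17,778.06

$17,778.06


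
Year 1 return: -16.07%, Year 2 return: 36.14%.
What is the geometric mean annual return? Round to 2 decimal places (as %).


Formula: Geometric mean = ((1+r1)*(1+r2))^(1/2) - 1
Product: (1 + -0.1607) * (1 + 0.3614) = 0.8393 * 1.3614 = 1.142623
Square root: 1.142623^0.5 = 1.068935
Geometric mean = 1.068935 - 1 = 0.068935
As percentage: 6.89%

6.89%


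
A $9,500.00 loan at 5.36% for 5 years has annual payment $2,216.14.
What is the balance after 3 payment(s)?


Formula: Balance = PV*(1+r)^k - PMT*((1+r)^k - 1)/r
Growth: (1 + 0.0536)^3 = 1.169573
Accumulated factor: ((1+r)^k - 1)/r = 3.163673
Balance = $9,500.00 * 1.169573 - $2,216.14 * 3.163673
Balance = $4,099.80

$4,099.80


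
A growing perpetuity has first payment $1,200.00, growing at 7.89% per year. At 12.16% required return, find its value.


Formula: PV = C / (r - g)
Spread: r - g = 0.1216 - 0.0789 = 0.0427
Substituting: PV = $1,200.00 / 0.0427
PV = $28,103.04

$28,103.04


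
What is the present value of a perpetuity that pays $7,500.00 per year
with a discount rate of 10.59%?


Formula: PV = C / r
Substituting: PV = $7,500.00 / 0.1059
PV = $70,821.53

$70,821.53


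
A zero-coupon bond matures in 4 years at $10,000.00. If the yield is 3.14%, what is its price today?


Formula: Price = FV / (1 + r)^n
Substituting: Price = $10,000.00 / (1 + 0.0314)^4
Discount factor: (1.0314)^4 = 1.131641
Price = $10,000.00 / 1.131641 = $8,836.73

$8,836.73


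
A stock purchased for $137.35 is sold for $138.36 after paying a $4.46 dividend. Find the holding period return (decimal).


Formula: HPR = (P1 - P0 + D) / P0
Gain: $138.36 - $137.35 + $4.46 = $5.47
HPR = $5.47 / $137.35 = 0.0398

0.0398


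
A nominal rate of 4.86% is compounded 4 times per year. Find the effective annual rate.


Formula: EAR = (1 + r/m)^m - 1
Period rate: r/m = 0.0486 / 4 = 0.01215
Compounding: (1 + 0.01215)^4 = 1.049493
EAR = 1.049493 - 1 = 0.049493

0.049493


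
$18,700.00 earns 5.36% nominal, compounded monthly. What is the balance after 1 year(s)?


Formula: FV = P * (1 + r/m)^(m*t)
Period rate: r/m = 0.0536 / 12 = 0.004467
Total periods: m*t = 12 * 1 = 12
Growth factor: (1 + 0.004467)^12 = 1.054937
FV = $18,700.00 * 1.054937 = $19,727.31

$19,727.31


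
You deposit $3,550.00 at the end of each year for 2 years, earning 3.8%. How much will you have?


Formula: FV = PMT * ((1+r)^n - 1) / r
Growth factor: (1 + 0.038)^2 = 1.077444
Numerator: 1.077444 - 1 = 0.077444
FV = $3,550.00 * 0.077444 / 0.038 = $7,234.90

$7,234.90


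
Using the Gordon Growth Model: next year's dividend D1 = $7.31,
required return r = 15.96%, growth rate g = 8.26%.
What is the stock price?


Formula: P = D1 / (r - g)
Spread: r - g = 0.1596 - 0.0826 = 0.077
Substituting: P = $7.31 / 0.077
P = $94.94

$94.94


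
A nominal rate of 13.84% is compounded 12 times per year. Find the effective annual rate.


Formula: EAR = (1 + r/m)^m - 1
Period rate: r/m = 0.1384 / 12 = 0.011533
Compounding: (1 + 0.011533)^12 = 1.147526
EAR = 1.147526 - 1 = 0.147526

0.147526


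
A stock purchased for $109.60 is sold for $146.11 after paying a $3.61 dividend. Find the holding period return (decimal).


Formula: HPR = (P1 - P0 + D) / P0
Gain: $146.11 - $109.60 + $3.61 = $40.12
HPR = $40.12 / $109.60 = 0.3661

0.3661


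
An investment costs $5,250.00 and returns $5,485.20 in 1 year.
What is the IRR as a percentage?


Formula: IRR = C1/C0 - 1
Substituting: IRR = $5,485.20 / $5,250.00 - 1
Ratio: 1.0448 - 1 = 0.0448
IRR = 4.48%

4.48%


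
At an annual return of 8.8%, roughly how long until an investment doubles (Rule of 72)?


Formula: Years ≈ 72 / r
Substituting: Years ≈ 72 / 8.8
Years ≈ 8.2

8.2 years


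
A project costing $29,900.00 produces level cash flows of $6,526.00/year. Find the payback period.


Formula: Payback = investment / annual cash flow
Substituting: Payback = $29,900.00 / $6,526.00
Payback = 4.5817 years

4.5817 years


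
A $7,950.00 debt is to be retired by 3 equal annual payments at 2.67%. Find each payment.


Formula: PMT = PV * r / (1 - (1+r)^(-n))
Denominator: 1 - (1 + 0.0267)^(-3) = 0.076006
Numerator: $7,950.00 * 0.0267 = 212.265
PMT = 212.265 / 0.076006 = $2,792.75

$2,792.75


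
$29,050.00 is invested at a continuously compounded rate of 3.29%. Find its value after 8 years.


Formula: FV = P * e^(r*t)
Exponent: r*t = 0.0329 * 8 = 0.2632
e^(0.2632) = 1.301087
FV = $29,050.00 * 1.301087 = $37,796.57

$37,796.57


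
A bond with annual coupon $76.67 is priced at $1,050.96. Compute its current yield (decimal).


Formula: Current yield = annual coupon / price
Substituting: CY = $76.67 / $1,050.96
CY = 0.072952

0.072952


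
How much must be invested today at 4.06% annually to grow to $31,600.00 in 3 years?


Formula: PV = FV / (1 + r)^n
Substituting: PV = $31,600.00 / (1 + 0.0406)^3
Discount factor: (1.0406)^3 = 1.126812
PV = $31,600.00 / 1.126812 = $28,043.72

$28,043.72


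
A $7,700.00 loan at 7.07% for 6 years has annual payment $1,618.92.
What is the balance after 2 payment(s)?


Formula: Balance = PV*(1+r)^k - PMT*((1+r)^k - 1)/r
Growth: (1 + 0.0707)^2 = 1.146398
Accumulated factor: ((1+r)^k - 1)/r = 2.0707
Balance = $7,700.00 * 1.146398 - $1,618.92 * 2.0707
Balance = $5,474.97

$5,474.97


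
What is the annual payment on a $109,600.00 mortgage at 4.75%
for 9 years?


Formula: PMT = PV * r / (1 - (1+r)^(-n))
Denominator: 1 - (1 + 0.0475)^(-9) = 0.341412
Numerator: $109,600.00 * 0.0475 = 5206.0
PMT = 5206.0 / 0.341412 = $15,248.43

$15,248.43


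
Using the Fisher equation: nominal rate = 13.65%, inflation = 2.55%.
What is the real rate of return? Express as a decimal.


Formula: (1 + r_real) = (1 + r_nom) / (1 + inflation)
Substituting: (1 + r_real) = 1.1365 / 1.0255
(1 + r_real) = 1.10824
r_real = 1.10824 - 1 = 0.10824

0.10824


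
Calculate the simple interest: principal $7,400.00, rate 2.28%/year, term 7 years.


Formula: I = P * r * t
Substituting: I = $7,400.00 * 0.0228 * 7
Step: I = $7,400.00 * 0.1596
I = $1,181.04

$1,181.04


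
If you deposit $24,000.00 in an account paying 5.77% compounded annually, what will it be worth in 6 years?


Formula: FV = P * (1 + r)^n
Substituting: FV = $24,000.00 * (1 + 0.0577)^6
Growth factor: (1.0577)^6 = 1.400151
FV = $24,000.00 * 1.400151 = $33,603.64

$33,603.64


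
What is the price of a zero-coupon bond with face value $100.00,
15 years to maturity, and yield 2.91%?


Formula: Price = FV / (1 + r)^n
Substituting: Price = $100.00 / (1 + 0.0291)^15
Discount factor: (1.0291)^15 = 1.537672
Price = $100.00 / 1.537672 = $65.03

$65.03


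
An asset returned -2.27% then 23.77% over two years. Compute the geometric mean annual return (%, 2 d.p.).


Formula: Geometric mean = ((1+r1)*(1+r2))^(1/2) - 1
Product: (1 + -0.0227) * (1 + 0.2377) = 0.9773 * 1.2377 = 1.209604
Square root: 1.209604^0.5 = 1.09982
Geometric mean = 1.09982 - 1 = 0.09982
As percentage: 9.98%

9.98%


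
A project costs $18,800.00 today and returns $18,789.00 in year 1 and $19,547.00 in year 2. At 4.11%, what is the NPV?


Formula: NPV = C0 + C1/(1+r) + C2/(1+r)^2
Discount C1: $18,789.00 / (1 + 0.0411) = $18,047.26
Discount C2: $19,547.00 / (1 + 0.0411)^2 = $18,034.13
NPV = -$18,800.00 + $18,047.26 + $18,034.13 = $17,281.39

$17,281.39


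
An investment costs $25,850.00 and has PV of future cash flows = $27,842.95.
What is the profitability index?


Formula: PI = PV(cash flows) / initial investment
Substituting: PI = $27,842.95 / $25,850.00
PI = 1.0771

1.0771


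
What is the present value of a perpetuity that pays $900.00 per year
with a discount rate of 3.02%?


Formula: PV = C / r
Substituting: PV = $900.00 / 0.0302
PV = $29,801.32

$29,801.32


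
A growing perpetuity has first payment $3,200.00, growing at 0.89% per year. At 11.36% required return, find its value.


Formula: PV = C / (r - g)
Spread: r - g = 0.1136 - 0.0089 = 0.1047
Substituting: PV = $3,200.00 / 0.1047
PV = $30,563.51

$30,563.51


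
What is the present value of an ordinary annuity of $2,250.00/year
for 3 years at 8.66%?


Formula: PV = PMT * (1 - (1+r)^(-n)) / r
Discount factor: (1 + 0.0866)^(-3) = 0.779455
Bracket: 1 - 0.779455 = 0.220545
PV = $2,250.00 * 0.220545 / 0.0866 = $5,730.10

$5,730.10


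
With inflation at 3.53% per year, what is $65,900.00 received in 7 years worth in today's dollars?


Formula: Real value = nominal / (1 + inflation)^years
Price level: (1 + 0.0353)^7 = 1.274863
Real value = $65,900.00 / 1.274863 = $51,691.83

$51,691.83


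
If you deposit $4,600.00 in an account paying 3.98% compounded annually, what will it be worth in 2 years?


Formula: FV = P * (1 + r)^n
Substituting: FV = $4,600.00 * (1 + 0.0398)^2
Growth factor: (1.0398)^2 = 1.081184
FV = $4,600.00 * 1.081184 = $4,973.45

$4,973.45


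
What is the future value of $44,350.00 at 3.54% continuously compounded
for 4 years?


Formula: FV = P * e^(r*t)
Exponent: r*t = 0.0354 * 4 = 0.1416
e^(0.1416) = 1.152116
FV = $44,350.00 * 1.152116 = $51,096.33

$51,096.33


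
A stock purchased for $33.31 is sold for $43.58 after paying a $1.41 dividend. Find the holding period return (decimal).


Formula: HPR = (P1 - P0 + D) / P0
Gain: $43.58 - $33.31 + $1.41 = $11.68
HPR = $11.68 / $33.31 = 0.3506

0.3506


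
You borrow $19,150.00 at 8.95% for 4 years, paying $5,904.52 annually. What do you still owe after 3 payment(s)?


Formula: Balance = PV*(1+r)^k - PMT*((1+r)^k - 1)/r
Growth: (1 + 0.0895)^3 = 1.293248
Accumulated factor: ((1+r)^k - 1)/r = 3.27651
Balance = $19,150.00 * 1.293248 - $5,904.52 * 3.27651
Balance = $5,419.47

$5,419.47


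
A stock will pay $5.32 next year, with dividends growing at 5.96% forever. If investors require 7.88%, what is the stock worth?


Formula: P = D1 / (r - g)
Spread: r - g = 0.0788 - 0.0596 = 0.0192
Substituting: P = $5.32 / 0.0192
P = $277.08

$277.08


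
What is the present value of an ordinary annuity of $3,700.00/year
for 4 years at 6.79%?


Formula: PV = PMT * (1 - (1+r)^(-n)) / r
Discount factor: (1 + 0.0679)^(-4) = 0.768914
Bracket: 1 - 0.768914 = 0.231086
PV = $3,700.00 * 0.231086 / 0.0679 = $12,592.33

$12,592.33


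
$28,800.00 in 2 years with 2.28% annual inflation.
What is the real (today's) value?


Formula: Real value = nominal / (1 + inflation)^years
Price level: (1 + 0.0228)^2 = 1.04612
Real value = $28,800.00 / 1.04612 = $27,530.31

$27,530.31


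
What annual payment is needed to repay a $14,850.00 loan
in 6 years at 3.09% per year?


Formula: PMT = PV * r / (1 - (1+r)^(-n))
Denominator: 1 - (1 + 0.0309)^(-6) = 0.166893
Numerator: $14,850.00 * 0.0309 = 458.865
PMT = 458.865 / 0.166893 = $2,749.46

$2,749.46


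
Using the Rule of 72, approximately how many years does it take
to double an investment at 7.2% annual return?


Formula: Years ≈ 72 / r
Substituting: Years ≈ 72 / 7.2
Years ≈ 10.0

10.0 years


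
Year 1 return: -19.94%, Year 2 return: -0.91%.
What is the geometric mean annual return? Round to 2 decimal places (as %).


Formula: Geometric mean = ((1+r1)*(1+r2))^(1/2) - 1
Product: (1 + -0.1994) * (1 + -0.0091) = 0.8006 * 0.9909 = 0.793315
Square root: 0.793315^0.5 = 0.890682
Geometric mean = 0.890682 - 1 = -0.109318
As percentage: -10.93%

-10.93%


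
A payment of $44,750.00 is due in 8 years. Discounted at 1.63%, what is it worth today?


Formula: PV = FV / (1 + r)^n
Substituting: PV = $44,750.00 / (1 + 0.0163)^8
Discount factor: (1.0163)^8 = 1.138087
PV = $44,750.00 / 1.138087 = $39,320.37

$39,320.37


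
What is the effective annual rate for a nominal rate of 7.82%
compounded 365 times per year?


Formula: EAR = (1 + r/m)^m - 1
Period rate: r/m = 0.0782 / 365 = 0.000214
Compounding: (1 + 0.000214)^365 = 1.08133
EAR = 1.08133 - 1 = 0.08133

0.08133


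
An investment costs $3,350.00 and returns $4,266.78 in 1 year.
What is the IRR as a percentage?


Formula: IRR = C1/C0 - 1
Substituting: IRR = $4,266.78 / $3,350.00 - 1
Ratio: 1.273666 - 1 = 0.273666
IRR = 27.3666%

27.3666%


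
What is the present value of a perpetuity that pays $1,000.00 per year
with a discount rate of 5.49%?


Formula: PV = C / r
Substituting: PV = $1,000.00 / 0.0549
PV = $18,214.94

$18,214.94


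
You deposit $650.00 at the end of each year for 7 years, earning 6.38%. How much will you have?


Formula: FV = PMT * ((1+r)^n - 1) / r
Growth factor: (1 + 0.0638)^7 = 1.541771
Numerator: 1.541771 - 1 = 0.541771
FV = $650.00 * 0.541771 / 0.0638 = $5,519.61

$5,519.61


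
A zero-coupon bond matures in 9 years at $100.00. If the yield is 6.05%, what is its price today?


Formula: Price = FV / (1 + r)^n
Substituting: Price = $100.00 / (1 + 0.0605)^9
Discount factor: (1.0605)^9 = 1.696665
Price = $100.00 / 1.696665 = $58.94

$58.94


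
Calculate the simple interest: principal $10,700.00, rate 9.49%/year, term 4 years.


Formula: I = P * r * t
Substituting: I = $10,700.00 * 0.0949 * 4
Step: I = $10,700.00 * 0.3796
I = $4,061.72

$4,061.72


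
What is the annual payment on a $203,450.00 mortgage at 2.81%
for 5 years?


Formula: PMT = PV * r / (1 - (1+r)^(-n))
Denominator: 1 - (1 + 0.0281)^(-5) = 0.129391
Numerator: $203,450.00 * 0.0281 = 5716.945
PMT = 5716.945 / 0.129391 = $44,183.52

$44,183.52


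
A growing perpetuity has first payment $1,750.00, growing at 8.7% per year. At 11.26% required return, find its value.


Formula: PV = C / (r - g)
Spread: r - g = 0.1126 - 0.087 = 0.0256
Substituting: PV = $1,750.00 / 0.0256
PV = $68,359.38

$68,359.38


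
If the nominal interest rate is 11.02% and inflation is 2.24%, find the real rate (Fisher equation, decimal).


Formula: (1 + r_real) = (1 + r_nom) / (1 + inflation)
Substituting: (1 + r_real) = 1.1102 / 1.0224
(1 + r_real) = 1.085876
r_real = 1.085876 - 1 = 0.085876

0.085876


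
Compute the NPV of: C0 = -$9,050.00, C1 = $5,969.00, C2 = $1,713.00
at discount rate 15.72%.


Formula: NPV = C0 + C1/(1+r) + C2/(1+r)^2
Discount C1: $5,969.00 / (1 + 0.1572) = $5,158.14
Discount C2: $1,713.00 / (1 + 0.1572)^2 = $1,279.21
NPV = -$9,050.00 + $5,158.14 + $1,279.21 = -$2,612.65

-$2,612.65


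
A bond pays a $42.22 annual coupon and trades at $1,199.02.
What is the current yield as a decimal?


Formula: Current yield = annual coupon / price
Substituting: CY = $42.22 / $1,199.02
CY = 0.035212

0.035212


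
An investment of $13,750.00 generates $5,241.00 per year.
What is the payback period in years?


Formula: Payback = investment / annual cash flow
Substituting: Payback = $13,750.00 / $5,241.00
Payback = 2.6235 years

2.6235 years


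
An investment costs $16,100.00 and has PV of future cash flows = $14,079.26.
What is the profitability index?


Formula: PI = PV(cash flows) / initial investment
Substituting: PI = $14,079.26 / $16,100.00
PI = 0.8745

0.8745


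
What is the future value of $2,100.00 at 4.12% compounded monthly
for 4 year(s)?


Formula: FV = P * (1 + r/m)^(m*t)
Period rate: r/m = 0.0412 / 12 = 0.003433
Total periods: m*t = 12 * 4 = 48
Growth factor: (1 + 0.003433)^48 = 1.178824
FV = $2,100.00 * 1.178824 = $2,475.53

$2,475.53


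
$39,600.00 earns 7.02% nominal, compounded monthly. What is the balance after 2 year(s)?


Formula: FV = P * (1 + r/m)^(m*t)
Period rate: r/m = 0.0702 / 12 = 0.00585
Total periods: m*t = 12 * 2 = 24
Growth factor: (1 + 0.00585)^24 = 1.150263
FV = $39,600.00 * 1.150263 = $45,550.43

$45,550.43


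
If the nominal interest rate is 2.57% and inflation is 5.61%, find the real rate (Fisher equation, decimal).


Formula: (1 + r_real) = (1 + r_nom) / (1 + inflation)
Substituting: (1 + r_real) = 1.0257 / 1.0561
(1 + r_real) = 0.971215
r_real = 0.971215 - 1 = -0.028785

-0.028785


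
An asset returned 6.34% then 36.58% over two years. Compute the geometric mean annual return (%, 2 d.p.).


Formula: Geometric mean = ((1+r1)*(1+r2))^(1/2) - 1
Product: (1 + 0.0634) * (1 + 0.3658) = 1.0634 * 1.3658 = 1.452392
Square root: 1.452392^0.5 = 1.205152
Geometric mean = 1.205152 - 1 = 0.205152
As percentage: 20.52%

20.52%


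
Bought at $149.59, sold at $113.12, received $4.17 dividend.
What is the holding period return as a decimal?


Formula: HPR = (P1 - P0 + D) / P0
Gain: $113.12 - $149.59 + $4.17 = -$32.30
HPR = -$32.30 / $149.59 = -0.2159

-0.2159


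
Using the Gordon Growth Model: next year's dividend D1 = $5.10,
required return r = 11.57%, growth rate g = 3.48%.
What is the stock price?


Formula: P = D1 / (r - g)
Spread: r - g = 0.1157 - 0.0348 = 0.0809
Substituting: P = $5.10 / 0.0809
P = $63.04

$63.04


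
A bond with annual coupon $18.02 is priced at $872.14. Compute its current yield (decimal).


Formula: Current yield = annual coupon / price
Substituting: CY = $18.02 / $872.14
CY = 0.020662

0.020662


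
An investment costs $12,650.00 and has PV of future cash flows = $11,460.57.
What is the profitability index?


Formula: PI = PV(cash flows) / initial investment
Substituting: PI = $11,460.57 / $12,650.00
PI = 0.906

0.906


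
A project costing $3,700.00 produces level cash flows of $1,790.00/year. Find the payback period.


Formula: Payback = investment / annual cash flow
Substituting: Payback = $3,700.00 / $1,790.00
Payback = 2.067 years

2.067 years


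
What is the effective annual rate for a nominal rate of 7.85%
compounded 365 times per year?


Formula: EAR = (1 + r/m)^m - 1
Period rate: r/m = 0.0785 / 365 = 0.000215
Compounding: (1 + 0.000215)^365 = 1.081654
EAR = 1.081654 - 1 = 0.081654

0.081654


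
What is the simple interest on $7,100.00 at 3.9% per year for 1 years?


Formula: I = P * r * t
Substituting: I = $7,100.00 * 0.039 * 1
Step: I = $7,100.00 * 0.039
I = $276.90

$276.90


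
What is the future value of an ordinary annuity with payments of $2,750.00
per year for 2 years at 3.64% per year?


Formula: FV = PMT * ((1+r)^n - 1) / r
Growth factor: (1 + 0.0364)^2 = 1.074125
Numerator: 1.074125 - 1 = 0.074125
FV = $2,750.00 * 0.074125 / 0.0364 = $5,600.10

$5,600.10


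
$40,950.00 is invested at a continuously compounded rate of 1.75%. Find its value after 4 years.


Formula: FV = P * e^(r*t)
Exponent: r*t = 0.0175 * 4 = 0.07
e^(0.07) = 1.072508
FV = $40,950.00 * 1.072508 = $43,919.21

$43,919.21


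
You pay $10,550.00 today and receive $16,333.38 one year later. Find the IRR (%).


Formula: IRR = C1/C0 - 1
Substituting: IRR = $16,333.38 / $10,550.00 - 1
Ratio: 1.548188 - 1 = 0.548188
IRR = 54.8188%

54.8188%


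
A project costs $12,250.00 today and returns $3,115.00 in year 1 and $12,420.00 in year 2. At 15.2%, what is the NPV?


Formula: NPV = C0 + C1/(1+r) + C2/(1+r)^2
Discount C1: $3,115.00 / (1 + 0.152) = $2,703.99
Discount C2: $12,420.00 / (1 + 0.152)^2 = $9,358.72
NPV = -$12,250.00 + $2,703.99 + $9,358.72 = -$187.28

-$187.28


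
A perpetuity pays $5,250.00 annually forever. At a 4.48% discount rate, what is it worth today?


Formula: PV = C / r
Substituting: PV = $5,250.00 / 0.0448
PV = $117,187.50

$117,187.50


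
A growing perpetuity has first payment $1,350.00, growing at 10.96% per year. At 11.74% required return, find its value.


Formula: PV = C / (r - g)
Spread: r - g = 0.1174 - 0.1096 = 0.0078
Substituting: PV = $1,350.00 / 0.0078
PV = $173,076.92

$173,076.92


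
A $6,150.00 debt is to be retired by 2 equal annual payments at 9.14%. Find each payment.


Formula: PMT = PV * r / (1 - (1+r)^(-n))
Denominator: 1 - (1 + 0.0914)^(-2) = 0.160478
Numerator: $6,150.00 * 0.0914 = 562.11
PMT = 562.11 / 0.160478 = $3,502.72

$3,502.72


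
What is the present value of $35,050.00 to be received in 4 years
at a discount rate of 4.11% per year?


Formula: PV = FV / (1 + r)^n
Substituting: PV = $35,050.00 / (1 + 0.0411)^4
Discount factor: (1.0411)^4 = 1.174816
PV = $35,050.00 / 1.174816 = $29,834.46

$29,834.46


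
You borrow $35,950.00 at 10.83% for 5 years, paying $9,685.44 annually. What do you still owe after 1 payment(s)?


Formula: Balance = PV*(1+r)^k - PMT*((1+r)^k - 1)/r
Growth: (1 + 0.1083)^1 = 1.1083
Accumulated factor: ((1+r)^k - 1)/r = 1.0
Balance = $35,950.00 * 1.1083 - $9,685.44 * 1.0
Balance = $30,157.95

$30,157.95


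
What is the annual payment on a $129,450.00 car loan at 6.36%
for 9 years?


Formula: PMT = PV * r / (1 - (1+r)^(-n))
Denominator: 1 - (1 + 0.0636)^(-9) = 0.42589
Numerator: $129,450.00 * 0.0636 = 8233.02
PMT = 8233.02 / 0.42589 = $19,331.33

$19,331.33


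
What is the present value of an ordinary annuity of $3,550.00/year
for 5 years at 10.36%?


Formula: PV = PMT * (1 - (1+r)^(-n)) / r
Discount factor: (1 + 0.1036)^(-5) = 0.61086
Bracket: 1 - 0.61086 = 0.38914
PV = $3,550.00 * 0.38914 / 0.1036 = $13,334.44

$13,334.44


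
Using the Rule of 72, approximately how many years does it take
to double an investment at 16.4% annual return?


Formula: Years ≈ 72 / r
Substituting: Years ≈ 72 / 16.4
Years ≈ 4.4

4.4 years


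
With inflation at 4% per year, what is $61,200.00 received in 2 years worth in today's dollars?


Formula: Real value = nominal / (1 + inflation)^years
Price level: (1 + 0.04)^2 = 1.0816
Real value = $61,200.00 / 1.0816 = $56,582.84

$56,582.84


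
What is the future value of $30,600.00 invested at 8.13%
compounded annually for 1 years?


Formula: FV = P * (1 + r)^n
Substituting: FV = $30,600.00 * (1 + 0.0813)^1
Growth factor: (1.0813)^1 = 1.0813
FV = $30,600.00 * 1.0813 = $33,087.78

$33,087.78


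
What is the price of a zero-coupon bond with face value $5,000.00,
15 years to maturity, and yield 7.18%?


Formula: Price = FV / (1 + r)^n
Substituting: Price = $5,000.00 / (1 + 0.0718)^15
Discount factor: (1.0718)^15 = 2.829478
Price = $5,000.00 / 2.829478 = $1,767.11

$1,767.11


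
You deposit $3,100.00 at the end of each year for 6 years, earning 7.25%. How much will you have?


Formula: FV = PMT * ((1+r)^n - 1) / r
Growth factor: (1 + 0.0725)^6 = 1.521892
Numerator: 1.521892 - 1 = 0.521892
FV = $3,100.00 * 0.521892 / 0.0725 = $22,315.38

$22,315.38


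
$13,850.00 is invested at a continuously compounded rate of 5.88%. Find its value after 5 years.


Formula: FV = P * e^(r*t)
Exponent: r*t = 0.0588 * 5 = 0.294
e^(0.294) = 1.341784
FV = $13,850.00 * 1.341784 = $18,583.71

$18,583.71


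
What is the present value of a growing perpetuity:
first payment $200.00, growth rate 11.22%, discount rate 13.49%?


Formula: PV = C / (r - g)
Spread: r - g = 0.1349 - 0.1122 = 0.0227
Substituting: PV = $200.00 / 0.0227
PV = $8,810.57

$8,810.57


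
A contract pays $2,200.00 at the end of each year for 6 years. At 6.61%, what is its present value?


Formula: PV = PMT * (1 - (1+r)^(-n)) / r
Discount factor: (1 + 0.0661)^(-6) = 0.681102
Bracket: 1 - 0.681102 = 0.318898
PV = $2,200.00 * 0.318898 / 0.0661 = $10,613.84

$10,613.84


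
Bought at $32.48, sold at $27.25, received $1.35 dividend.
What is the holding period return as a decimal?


Formula: HPR = (P1 - P0 + D) / P0
Gain: $27.25 - $32.48 + $1.35 = -$3.88
HPR = -$3.88 / $32.48 = -0.1195

-0.1195


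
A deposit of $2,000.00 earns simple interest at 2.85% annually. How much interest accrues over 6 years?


Formula: I = P * r * t
Substituting: I = $2,000.00 * 0.0285 * 6
Step: I = $2,000.00 * 0.171
I = $342.00

$342.00


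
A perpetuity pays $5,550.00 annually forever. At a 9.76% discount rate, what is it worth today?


Formula: PV = C / r
Substituting: PV = $5,550.00 / 0.0976
PV = $56,864.75

$56,864.75


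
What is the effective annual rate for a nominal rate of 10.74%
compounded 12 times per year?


Formula: EAR = (1 + r/m)^m - 1
Period rate: r/m = 0.1074 / 12 = 0.00895
Compounding: (1 + 0.00895)^12 = 1.112848
EAR = 1.112848 - 1 = 0.112848

0.112848


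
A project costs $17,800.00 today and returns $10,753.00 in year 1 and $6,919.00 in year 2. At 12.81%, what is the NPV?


Formula: NPV = C0 + C1/(1+r) + C2/(1+r)^2
Discount C1: $10,753.00 / (1 + 0.1281) = $9,531.96
Discount C2: $6,919.00 / (1 + 0.1281)^2 = $5,436.86
NPV = -$17,800.00 + $9,531.96 + $5,436.86 = -$2,831.18

-$2,831.18


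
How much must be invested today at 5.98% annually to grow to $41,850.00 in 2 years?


Formula: PV = FV / (1 + r)^n
Substituting: PV = $41,850.00 / (1 + 0.0598)^2
Discount factor: (1.0598)^2 = 1.123176
PV = $41,850.00 / 1.123176 = $37,260.41

$37,260.41


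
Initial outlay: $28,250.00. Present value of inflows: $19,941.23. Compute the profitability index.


Formula: PI = PV(cash flows) / initial investment
Substituting: PI = $19,941.23 / $28,250.00
PI = 0.7059

0.7059


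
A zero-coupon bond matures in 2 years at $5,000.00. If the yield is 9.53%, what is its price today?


Formula: Price = FV / (1 + r)^n
Substituting: Price = $5,000.00 / (1 + 0.0953)^2
Discount factor: (1.0953)^2 = 1.199682
Price = $5,000.00 / 1.199682 = $4,167.77

$4,167.77


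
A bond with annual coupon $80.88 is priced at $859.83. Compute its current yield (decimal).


Formula: Current yield = annual coupon / price
Substituting: CY = $80.88 / $859.83
CY = 0.094065

0.094065


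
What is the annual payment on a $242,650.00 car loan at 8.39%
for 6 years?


Formula: PMT = PV * r / (1 - (1+r)^(-n))
Denominator: 1 - (1 + 0.0839)^(-6) = 0.383313
Numerator: $242,650.00 * 0.0839 = 20358.335
PMT = 20358.335 / 0.383313 = $53,111.50

$53,111.50


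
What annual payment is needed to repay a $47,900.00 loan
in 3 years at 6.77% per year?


Formula: PMT = PV * r / (1 - (1+r)^(-n))
Denominator: 1 - (1 + 0.0677)^(-3) = 0.178415
Numerator: $47,900.00 * 0.0677 = 3242.83
PMT = 3242.83 / 0.178415 = $18,175.73

$18,175.73


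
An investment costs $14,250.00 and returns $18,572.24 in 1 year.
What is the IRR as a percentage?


Formula: IRR = C1/C0 - 1
Substituting: IRR = $18,572.24 / $14,250.00 - 1
Ratio: 1.303315 - 1 = 0.303315
IRR = 30.3315%

30.3315%


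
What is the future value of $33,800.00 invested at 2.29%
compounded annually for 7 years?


Formula: FV = P * (1 + r)^n
Substituting: FV = $33,800.00 * (1 + 0.0229)^7
Growth factor: (1.0229)^7 = 1.171743
FV = $33,800.00 * 1.171743 = $39,604.90

$39,604.90


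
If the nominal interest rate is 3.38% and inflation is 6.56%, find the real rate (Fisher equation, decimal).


Formula: (1 + r_real) = (1 + r_nom) / (1 + inflation)
Substituting: (1 + r_real) = 1.0338 / 1.0656
(1 + r_real) = 0.970158
r_real = 0.970158 - 1 = -0.029842

-0.029842


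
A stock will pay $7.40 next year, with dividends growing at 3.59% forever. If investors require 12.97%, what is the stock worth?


Formula: P = D1 / (r - g)
Spread: r - g = 0.1297 - 0.0359 = 0.0938
Substituting: P = $7.40 / 0.0938
P = $78.89

$78.89


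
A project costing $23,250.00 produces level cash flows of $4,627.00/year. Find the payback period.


Formula: Payback = investment / annual cash flow
Substituting: Payback = $23,250.00 / $4,627.00
Payback = 5.0249 years

5.0249 years


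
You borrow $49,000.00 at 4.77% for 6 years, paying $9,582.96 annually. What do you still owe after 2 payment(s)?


Formula: Balance = PV*(1+r)^k - PMT*((1+r)^k - 1)/r
Growth: (1 + 0.0477)^2 = 1.097675
Accumulated factor: ((1+r)^k - 1)/r = 2.0477
Balance = $49,000.00 * 1.097675 - $9,582.96 * 2.0477
Balance = $34,163.06

$34,163.06


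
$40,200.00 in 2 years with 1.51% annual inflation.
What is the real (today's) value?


Formula: Real value = nominal / (1 + inflation)^years
Price level: (1 + 0.0151)^2 = 1.030428
Real value = $40,200.00 / 1.030428 = $39,012.91

$39,012.91


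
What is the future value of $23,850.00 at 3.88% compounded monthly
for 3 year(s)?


Formula: FV = P * (1 + r/m)^(m*t)
Period rate: r/m = 0.0388 / 12 = 0.003233
Total periods: m*t = 12 * 3 = 36
Growth factor: (1 + 0.003233)^36 = 1.123234
FV = $23,850.00 * 1.123234 = $26,789.14

$26,789.14


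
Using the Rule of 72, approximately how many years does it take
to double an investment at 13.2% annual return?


Formula: Years ≈ 72 / r
Substituting: Years ≈ 72 / 13.2
Years ≈ 5.5

5.5 years


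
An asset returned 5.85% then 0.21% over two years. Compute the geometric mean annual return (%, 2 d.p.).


Formula: Geometric mean = ((1+r1)*(1+r2))^(1/2) - 1
Product: (1 + 0.0585) * (1 + 0.0021) = 1.0585 * 1.0021 = 1.060723
Square root: 1.060723^0.5 = 1.029914
Geometric mean = 1.029914 - 1 = 0.029914
As percentage: 2.99%

2.99%


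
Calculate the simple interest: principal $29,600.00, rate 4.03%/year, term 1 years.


Formula: I = P * r * t
Substituting: I = $29,600.00 * 0.0403 * 1
Step: I = $29,600.00 * 0.0403
I = $1,192.88

$1,192.88


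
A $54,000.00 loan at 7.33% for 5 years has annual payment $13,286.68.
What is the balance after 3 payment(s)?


Formula: Balance = PV*(1+r)^k - PMT*((1+r)^k - 1)/r
Growth: (1 + 0.0733)^3 = 1.236413
Accumulated factor: ((1+r)^k - 1)/r = 3.225273
Balance = $54,000.00 * 1.236413 - $13,286.68 * 3.225273
Balance = $23,913.11

$23,913.11


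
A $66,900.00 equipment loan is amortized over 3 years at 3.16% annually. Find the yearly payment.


Formula: PMT = PV * r / (1 - (1+r)^(-n))
Denominator: 1 - (1 + 0.0316)^(-3) = 0.08911
Numerator: $66,900.00 * 0.0316 = 2114.04
PMT = 2114.04 / 0.08911 = $23,723.97

$23,723.97


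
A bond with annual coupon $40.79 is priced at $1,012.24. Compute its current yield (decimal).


Formula: Current yield = annual coupon / price
Substituting: CY = $40.79 / $1,012.24
CY = 0.040297

0.040297


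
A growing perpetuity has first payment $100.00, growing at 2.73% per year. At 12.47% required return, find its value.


Formula: PV = C / (r - g)
Spread: r - g = 0.1247 - 0.0273 = 0.0974
Substituting: PV = $100.00 / 0.0974
PV = $1,026.69

$1,026.69


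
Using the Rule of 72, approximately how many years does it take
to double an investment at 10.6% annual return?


Formula: Years ≈ 72 / r
Substituting: Years ≈ 72 / 10.6
Years ≈ 6.8

6.8 years


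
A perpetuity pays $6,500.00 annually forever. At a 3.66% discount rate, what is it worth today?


Formula: PV = C / r
Substituting: PV = $6,500.00 / 0.0366
PV = $177,595.63

$177,595.63


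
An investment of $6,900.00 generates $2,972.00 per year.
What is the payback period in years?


Formula: Payback = investment / annual cash flow
Substituting: Payback = $6,900.00 / $2,972.00
Payback = 2.3217 years

2.3217 years


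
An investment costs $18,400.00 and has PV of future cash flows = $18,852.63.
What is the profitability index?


Formula: PI = PV(cash flows) / initial investment
Substituting: PI = $18,852.63 / $18,400.00
PI = 1.0246

1.0246


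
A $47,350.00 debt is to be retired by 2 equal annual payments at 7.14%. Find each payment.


Formula: PMT = PV * r / (1 - (1+r)^(-n))
Denominator: 1 - (1 + 0.0714)^(-2) = 0.128842
Numerator: $47,350.00 * 0.0714 = 3380.79
PMT = 3380.79 / 0.128842 = $26,239.73

$26,239.73


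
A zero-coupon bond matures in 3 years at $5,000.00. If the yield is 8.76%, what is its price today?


Formula: Price = FV / (1 + r)^n
Substituting: Price = $5,000.00 / (1 + 0.0876)^3
Discount factor: (1.0876)^3 = 1.286494
Price = $5,000.00 / 1.286494 = $3,886.53

$3,886.53
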